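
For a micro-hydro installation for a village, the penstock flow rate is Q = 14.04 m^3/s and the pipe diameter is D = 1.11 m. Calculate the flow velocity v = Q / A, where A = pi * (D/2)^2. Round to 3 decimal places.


Compute pipe cross-sectional area:
  A = pi * (D/2)^2 = pi * (1.11/2)^2 = 0.9677 m^2
Calculate velocity:
  v = Q / A = 14.04 / 0.9677
  v = 14.509 m/s

14.509


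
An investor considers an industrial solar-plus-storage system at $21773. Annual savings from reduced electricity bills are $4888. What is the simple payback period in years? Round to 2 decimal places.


Simple payback period = initial cost / annual savings
Payback = 21773 / 4888
Payback = 4.45 years

4.45


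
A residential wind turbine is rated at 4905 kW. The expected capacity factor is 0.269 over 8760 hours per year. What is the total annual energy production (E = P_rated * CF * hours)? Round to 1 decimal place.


Annual energy = rated_kW * capacity_factor * hours_per_year
Given: P_rated = 4905 kW, CF = 0.269, hours = 8760
E = 4905 * 0.269 * 8760
E = 11558338.2 kWh

11558338.2


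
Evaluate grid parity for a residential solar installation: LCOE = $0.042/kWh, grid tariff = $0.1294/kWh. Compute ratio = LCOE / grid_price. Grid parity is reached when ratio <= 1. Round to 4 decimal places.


Compare LCOE to grid price:
  LCOE = $0.042/kWh, Grid price = $0.1294/kWh
  Ratio = LCOE / grid_price = 0.042 / 0.1294 = 0.3246
  Grid parity achieved (ratio <= 1)? yes

0.3246


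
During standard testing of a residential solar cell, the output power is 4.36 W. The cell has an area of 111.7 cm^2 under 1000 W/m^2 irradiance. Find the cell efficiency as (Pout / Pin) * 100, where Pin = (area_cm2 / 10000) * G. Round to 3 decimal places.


First compute the input power:
  Pin = area_cm2 / 10000 * G = 111.7 / 10000 * 1000 = 11.17 W
Then compute efficiency:
  Efficiency = (Pout / Pin) * 100 = (4.36 / 11.17) * 100
  Efficiency = 39.033%

39.033


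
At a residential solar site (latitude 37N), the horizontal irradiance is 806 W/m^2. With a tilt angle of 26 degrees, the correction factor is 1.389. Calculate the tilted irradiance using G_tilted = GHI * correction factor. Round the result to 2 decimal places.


Identify the given values:
  GHI = 806 W/m^2, tilt correction factor = 1.389
Apply the formula G_tilted = GHI * factor:
  G_tilted = 806 * 1.389
  G_tilted = 1119.53 W/m^2

1119.53


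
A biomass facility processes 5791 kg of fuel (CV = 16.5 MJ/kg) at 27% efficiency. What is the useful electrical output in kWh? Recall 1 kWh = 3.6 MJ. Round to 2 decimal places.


Total energy = mass * CV = 5791 * 16.5 = 95551.5 MJ
Useful energy = total * eta = 95551.5 * 0.27 = 25798.91 MJ
Convert to kWh: 25798.91 / 3.6
Useful energy = 7166.36 kWh

7166.36


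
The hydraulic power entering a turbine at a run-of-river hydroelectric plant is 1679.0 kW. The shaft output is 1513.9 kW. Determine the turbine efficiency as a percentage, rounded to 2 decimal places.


Turbine efficiency = (output power / input power) * 100
eta = (1513.9 / 1679.0) * 100
eta = 90.17%

90.17


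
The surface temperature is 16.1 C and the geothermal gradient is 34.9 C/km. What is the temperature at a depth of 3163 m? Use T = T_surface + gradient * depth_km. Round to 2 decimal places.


Convert depth to km: 3163 / 1000 = 3.163 km
Temperature increase = gradient * depth_km = 34.9 * 3.163 = 110.39 C
Temperature at depth = T_surface + delta_T = 16.1 + 110.39
T = 126.49 C

126.49


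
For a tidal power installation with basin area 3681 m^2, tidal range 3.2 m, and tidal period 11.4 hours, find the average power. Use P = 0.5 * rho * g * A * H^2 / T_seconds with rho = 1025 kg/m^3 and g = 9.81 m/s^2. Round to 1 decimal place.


Convert period to seconds: T = 11.4 * 3600 = 41040.0 s
H^2 = 3.2^2 = 10.24
P = 0.5 * rho * g * A * H^2 / T
P = 0.5 * 1025 * 9.81 * 3681 * 10.24 / 41040.0
P = 4617.7 W

4617.7


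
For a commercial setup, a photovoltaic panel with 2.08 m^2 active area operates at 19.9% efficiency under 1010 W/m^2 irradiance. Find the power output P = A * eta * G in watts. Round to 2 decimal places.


Use the solar power formula P = A * eta * G.
Given: A = 2.08 m^2, eta = 0.199, G = 1010 W/m^2
P = 2.08 * 0.199 * 1010
P = 418.06 W

418.06


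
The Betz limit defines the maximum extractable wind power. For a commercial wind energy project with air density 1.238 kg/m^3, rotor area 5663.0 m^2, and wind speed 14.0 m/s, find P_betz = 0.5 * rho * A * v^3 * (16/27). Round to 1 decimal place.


The Betz coefficient Cp_max = 16/27 = 0.5926
v^3 = 14.0^3 = 2744.0
P_betz = 0.5 * rho * A * v^3 * Cp_max
P_betz = 0.5 * 1.238 * 5663.0 * 2744.0 * 0.5926
P_betz = 5700035.2 W

5700035.2


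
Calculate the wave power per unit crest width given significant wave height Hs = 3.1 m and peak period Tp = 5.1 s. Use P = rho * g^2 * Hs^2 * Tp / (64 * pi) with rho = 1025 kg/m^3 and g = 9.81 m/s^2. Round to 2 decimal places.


Apply wave power formula:
  g^2 = 9.81^2 = 96.2361
  Hs^2 = 3.1^2 = 9.61
  Numerator = rho * g^2 * Hs^2 * Tp = 1025 * 96.2361 * 9.61 * 5.1 = 4834543.18
  Denominator = 64 * pi = 201.0619
  P = 4834543.18 / 201.0619 = 24045.05 W/m

24045.05


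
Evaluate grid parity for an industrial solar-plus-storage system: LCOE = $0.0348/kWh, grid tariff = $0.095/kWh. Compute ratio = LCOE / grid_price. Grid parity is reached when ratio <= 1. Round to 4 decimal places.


Compare LCOE to grid price:
  LCOE = $0.0348/kWh, Grid price = $0.095/kWh
  Ratio = LCOE / grid_price = 0.0348 / 0.095 = 0.3663
  Grid parity achieved (ratio <= 1)? yes

0.3663


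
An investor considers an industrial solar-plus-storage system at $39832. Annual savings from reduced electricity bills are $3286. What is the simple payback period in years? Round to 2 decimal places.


Simple payback period = initial cost / annual savings
Payback = 39832 / 3286
Payback = 12.12 years

12.12


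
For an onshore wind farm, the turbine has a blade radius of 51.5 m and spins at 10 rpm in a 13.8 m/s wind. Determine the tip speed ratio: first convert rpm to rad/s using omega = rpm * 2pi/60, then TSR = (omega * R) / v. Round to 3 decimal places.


Convert rotational speed to rad/s:
  omega = 10 * 2 * pi / 60 = 1.0472 rad/s
Compute tip speed:
  v_tip = omega * R = 1.0472 * 51.5 = 53.931 m/s
Tip speed ratio:
  TSR = v_tip / v_wind = 53.931 / 13.8 = 3.908

3.908


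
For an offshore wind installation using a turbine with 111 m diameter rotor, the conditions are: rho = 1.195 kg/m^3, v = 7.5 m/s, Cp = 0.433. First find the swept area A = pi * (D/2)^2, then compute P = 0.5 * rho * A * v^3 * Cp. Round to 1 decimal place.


Step 1 -- Compute swept area:
  A = pi * (D/2)^2 = pi * (111/2)^2 = 9676.89 m^2
Step 2 -- Apply wind power equation:
  P = 0.5 * rho * A * v^3 * Cp
  v^3 = 7.5^3 = 421.875
  P = 0.5 * 1.195 * 9676.89 * 421.875 * 0.433
  P = 1056198.2 W

1056198.2


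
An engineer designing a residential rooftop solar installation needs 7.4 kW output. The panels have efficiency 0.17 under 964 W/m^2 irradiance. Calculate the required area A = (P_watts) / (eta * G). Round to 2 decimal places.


Convert target power to watts: P = 7.4 * 1000 = 7400.0 W
Compute denominator: eta * G = 0.17 * 964 = 163.88
Required area A = P / (eta * G) = 7400.0 / 163.88
A = 45.15 m^2

45.15


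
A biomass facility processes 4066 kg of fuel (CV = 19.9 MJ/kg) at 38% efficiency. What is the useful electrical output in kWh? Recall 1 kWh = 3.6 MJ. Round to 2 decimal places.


Total energy = mass * CV = 4066 * 19.9 = 80913.4 MJ
Useful energy = total * eta = 80913.4 * 0.38 = 30747.09 MJ
Convert to kWh: 30747.09 / 3.6
Useful energy = 8540.86 kWh

8540.86


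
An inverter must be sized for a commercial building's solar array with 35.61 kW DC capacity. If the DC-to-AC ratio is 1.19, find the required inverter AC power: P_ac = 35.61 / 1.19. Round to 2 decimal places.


The inverter AC capacity is determined by the DC/AC ratio.
Given: P_dc = 35.61 kW, DC/AC ratio = 1.19
P_ac = P_dc / ratio = 35.61 / 1.19
P_ac = 29.92 kW

29.92


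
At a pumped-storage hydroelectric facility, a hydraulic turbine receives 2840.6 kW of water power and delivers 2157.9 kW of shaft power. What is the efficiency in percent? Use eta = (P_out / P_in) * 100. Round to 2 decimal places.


Turbine efficiency = (output power / input power) * 100
eta = (2157.9 / 2840.6) * 100
eta = 75.97%

75.97


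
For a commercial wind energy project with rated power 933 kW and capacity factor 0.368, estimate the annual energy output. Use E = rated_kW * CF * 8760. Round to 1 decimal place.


Annual energy = rated_kW * capacity_factor * hours_per_year
Given: P_rated = 933 kW, CF = 0.368, hours = 8760
E = 933 * 0.368 * 8760
E = 3007693.4 kWh

3007693.4


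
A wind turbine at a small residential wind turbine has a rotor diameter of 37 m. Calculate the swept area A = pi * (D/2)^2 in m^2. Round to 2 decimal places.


Compute the rotor radius:
  r = D / 2 = 37 / 2 = 18.5 m
Calculate swept area:
  A = pi * r^2 = pi * 18.5^2
  A = 1075.21 m^2

1075.21


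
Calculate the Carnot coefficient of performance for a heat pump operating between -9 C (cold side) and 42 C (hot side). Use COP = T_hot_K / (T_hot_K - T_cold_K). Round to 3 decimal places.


Convert to Kelvin:
  T_hot = 42 + 273.15 = 315.15 K
  T_cold = -9 + 273.15 = 264.15 K
Apply Carnot COP formula:
  COP = T_hot_K / (T_hot_K - T_cold_K) = 315.15 / 51.0
  COP = 6.179

6.179


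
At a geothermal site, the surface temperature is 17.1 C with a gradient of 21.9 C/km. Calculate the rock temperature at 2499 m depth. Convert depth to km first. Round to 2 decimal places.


Convert depth to km: 2499 / 1000 = 2.499 km
Temperature increase = gradient * depth_km = 21.9 * 2.499 = 54.73 C
Temperature at depth = T_surface + delta_T = 17.1 + 54.73
T = 71.83 C

71.83


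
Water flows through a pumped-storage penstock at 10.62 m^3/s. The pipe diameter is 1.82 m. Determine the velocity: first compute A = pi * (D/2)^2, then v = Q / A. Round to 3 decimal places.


Compute pipe cross-sectional area:
  A = pi * (D/2)^2 = pi * (1.82/2)^2 = 2.6016 m^2
Calculate velocity:
  v = Q / A = 10.62 / 2.6016
  v = 4.082 m/s

4.082


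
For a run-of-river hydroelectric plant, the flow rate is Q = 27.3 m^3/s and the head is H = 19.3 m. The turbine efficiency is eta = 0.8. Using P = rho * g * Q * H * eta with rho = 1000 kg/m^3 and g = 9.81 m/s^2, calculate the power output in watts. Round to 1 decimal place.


Apply the hydropower formula P = rho * g * Q * H * eta
rho * g = 1000 * 9.81 = 9810.0
P = 9810.0 * 27.3 * 19.3 * 0.8
P = 4135032.7 W

4135032.7


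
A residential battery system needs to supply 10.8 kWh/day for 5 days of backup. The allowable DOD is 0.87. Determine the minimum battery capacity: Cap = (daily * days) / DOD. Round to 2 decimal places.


Total energy needed = daily * days = 10.8 * 5 = 54.0 kWh
Account for depth of discharge:
  Cap = total_energy / DOD = 54.0 / 0.87
  Cap = 62.07 kWh

62.07


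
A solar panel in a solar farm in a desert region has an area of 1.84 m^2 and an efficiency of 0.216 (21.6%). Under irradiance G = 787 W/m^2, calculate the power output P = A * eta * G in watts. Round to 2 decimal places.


Use the solar power formula P = A * eta * G.
Given: A = 1.84 m^2, eta = 0.216, G = 787 W/m^2
P = 1.84 * 0.216 * 787
P = 312.79 W

312.79


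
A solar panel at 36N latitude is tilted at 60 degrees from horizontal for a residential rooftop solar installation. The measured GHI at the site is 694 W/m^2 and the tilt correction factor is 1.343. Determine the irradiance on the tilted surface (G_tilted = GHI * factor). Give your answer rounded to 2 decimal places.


Identify the given values:
  GHI = 694 W/m^2, tilt correction factor = 1.343
Apply the formula G_tilted = GHI * factor:
  G_tilted = 694 * 1.343
  G_tilted = 932.04 W/m^2

932.04


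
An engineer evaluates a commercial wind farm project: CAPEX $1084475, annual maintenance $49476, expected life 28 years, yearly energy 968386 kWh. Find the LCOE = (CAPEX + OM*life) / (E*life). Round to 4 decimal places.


Total cost = CAPEX + OM * lifetime = 1084475 + 49476 * 28 = 1084475 + 1385328 = 2469803
Total generation = annual * lifetime = 968386 * 28 = 27114808 kWh
LCOE = 2469803 / 27114808
LCOE = 0.0911 $/kWh

0.0911


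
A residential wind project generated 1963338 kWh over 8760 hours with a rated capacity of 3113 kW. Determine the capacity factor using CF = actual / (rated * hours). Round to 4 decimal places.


Capacity factor = actual output / maximum possible output
Maximum possible = rated * hours = 3113 * 8760 = 27269880 kWh
CF = 1963338 / 27269880
CF = 0.0720

0.0720


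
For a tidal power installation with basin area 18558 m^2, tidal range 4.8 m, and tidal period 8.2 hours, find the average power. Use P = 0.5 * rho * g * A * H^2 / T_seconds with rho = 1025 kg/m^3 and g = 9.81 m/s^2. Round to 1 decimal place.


Convert period to seconds: T = 8.2 * 3600 = 29520.0 s
H^2 = 4.8^2 = 23.04
P = 0.5 * rho * g * A * H^2 / T
P = 0.5 * 1025 * 9.81 * 18558 * 23.04 / 29520.0
P = 72821.6 W

72821.6


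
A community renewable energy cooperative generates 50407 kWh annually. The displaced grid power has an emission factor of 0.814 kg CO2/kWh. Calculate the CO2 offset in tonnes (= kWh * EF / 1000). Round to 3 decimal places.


CO2 offset in kg = generation * emission_factor
CO2 offset = 50407 * 0.814 = 41031.3 kg
Convert to tonnes:
  CO2 offset = 41031.3 / 1000 = 41.031 tonnes

41.031


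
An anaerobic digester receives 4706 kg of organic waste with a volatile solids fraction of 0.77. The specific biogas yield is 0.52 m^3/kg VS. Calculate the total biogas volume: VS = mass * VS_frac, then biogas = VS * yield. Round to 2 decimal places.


Compute volatile solids:
  VS = mass * VS_fraction = 4706 * 0.77 = 3623.62 kg
Calculate biogas volume:
  Biogas = VS * specific_yield = 3623.62 * 0.52
  Biogas = 1884.28 m^3

1884.28


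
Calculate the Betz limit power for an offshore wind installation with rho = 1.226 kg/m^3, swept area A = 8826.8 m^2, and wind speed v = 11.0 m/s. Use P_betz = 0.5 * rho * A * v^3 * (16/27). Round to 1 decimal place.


The Betz coefficient Cp_max = 16/27 = 0.5926
v^3 = 11.0^3 = 1331.0
P_betz = 0.5 * rho * A * v^3 * Cp_max
P_betz = 0.5 * 1.226 * 8826.8 * 1331.0 * 0.5926
P_betz = 4267740.8 W

4267740.8


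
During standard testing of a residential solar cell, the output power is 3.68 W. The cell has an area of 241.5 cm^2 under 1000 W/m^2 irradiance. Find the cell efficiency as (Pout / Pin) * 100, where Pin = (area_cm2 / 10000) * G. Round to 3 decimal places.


First compute the input power:
  Pin = area_cm2 / 10000 * G = 241.5 / 10000 * 1000 = 24.15 W
Then compute efficiency:
  Efficiency = (Pout / Pin) * 100 = (3.68 / 24.15) * 100
  Efficiency = 15.238%

15.238


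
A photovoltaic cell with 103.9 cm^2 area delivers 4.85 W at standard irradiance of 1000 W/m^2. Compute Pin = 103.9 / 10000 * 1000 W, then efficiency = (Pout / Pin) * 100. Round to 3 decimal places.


First compute the input power:
  Pin = area_cm2 / 10000 * G = 103.9 / 10000 * 1000 = 10.39 W
Then compute efficiency:
  Efficiency = (Pout / Pin) * 100 = (4.85 / 10.39) * 100
  Efficiency = 46.679%

46.679


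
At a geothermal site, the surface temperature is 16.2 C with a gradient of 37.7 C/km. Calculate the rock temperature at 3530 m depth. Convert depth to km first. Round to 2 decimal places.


Convert depth to km: 3530 / 1000 = 3.53 km
Temperature increase = gradient * depth_km = 37.7 * 3.53 = 133.08 C
Temperature at depth = T_surface + delta_T = 16.2 + 133.08
T = 149.28 C

149.28


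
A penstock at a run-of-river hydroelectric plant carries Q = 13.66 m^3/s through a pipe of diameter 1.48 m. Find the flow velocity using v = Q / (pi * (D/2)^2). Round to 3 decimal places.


Compute pipe cross-sectional area:
  A = pi * (D/2)^2 = pi * (1.48/2)^2 = 1.7203 m^2
Calculate velocity:
  v = Q / A = 13.66 / 1.7203
  v = 7.940 m/s

7.940


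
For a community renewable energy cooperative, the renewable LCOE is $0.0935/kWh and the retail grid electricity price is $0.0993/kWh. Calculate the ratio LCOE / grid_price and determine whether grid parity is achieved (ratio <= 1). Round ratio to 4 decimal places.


Compare LCOE to grid price:
  LCOE = $0.0935/kWh, Grid price = $0.0993/kWh
  Ratio = LCOE / grid_price = 0.0935 / 0.0993 = 0.9416
  Grid parity achieved (ratio <= 1)? yes

0.9416


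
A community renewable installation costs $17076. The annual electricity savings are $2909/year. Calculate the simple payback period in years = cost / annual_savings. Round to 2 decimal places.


Simple payback period = initial cost / annual savings
Payback = 17076 / 2909
Payback = 5.87 years

5.87


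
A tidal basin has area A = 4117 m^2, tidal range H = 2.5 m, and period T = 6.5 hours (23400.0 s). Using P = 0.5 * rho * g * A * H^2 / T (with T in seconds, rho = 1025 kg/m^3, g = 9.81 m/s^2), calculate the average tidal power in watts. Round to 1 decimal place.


Convert period to seconds: T = 6.5 * 3600 = 23400.0 s
H^2 = 2.5^2 = 6.25
P = 0.5 * rho * g * A * H^2 / T
P = 0.5 * 1025 * 9.81 * 4117 * 6.25 / 23400.0
P = 5528.5 W

5528.5


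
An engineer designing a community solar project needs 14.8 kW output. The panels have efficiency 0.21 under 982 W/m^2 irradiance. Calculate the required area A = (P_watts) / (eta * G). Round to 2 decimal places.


Convert target power to watts: P = 14.8 * 1000 = 14800.0 W
Compute denominator: eta * G = 0.21 * 982 = 206.22
Required area A = P / (eta * G) = 14800.0 / 206.22
A = 71.77 m^2

71.77


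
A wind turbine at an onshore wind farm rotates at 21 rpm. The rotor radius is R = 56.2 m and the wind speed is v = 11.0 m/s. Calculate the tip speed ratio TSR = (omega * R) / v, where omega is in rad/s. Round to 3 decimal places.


Convert rotational speed to rad/s:
  omega = 21 * 2 * pi / 60 = 2.1991 rad/s
Compute tip speed:
  v_tip = omega * R = 2.1991 * 56.2 = 123.59 m/s
Tip speed ratio:
  TSR = v_tip / v_wind = 123.59 / 11.0 = 11.235

11.235


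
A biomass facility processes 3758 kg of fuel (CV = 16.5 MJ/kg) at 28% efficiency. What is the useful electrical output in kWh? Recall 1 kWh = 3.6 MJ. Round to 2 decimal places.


Total energy = mass * CV = 3758 * 16.5 = 62007.0 MJ
Useful energy = total * eta = 62007.0 * 0.28 = 17361.96 MJ
Convert to kWh: 17361.96 / 3.6
Useful energy = 4822.77 kWh

4822.77


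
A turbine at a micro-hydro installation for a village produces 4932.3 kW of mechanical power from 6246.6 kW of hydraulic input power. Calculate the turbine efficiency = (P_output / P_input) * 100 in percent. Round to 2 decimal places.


Turbine efficiency = (output power / input power) * 100
eta = (4932.3 / 6246.6) * 100
eta = 78.96%

78.96


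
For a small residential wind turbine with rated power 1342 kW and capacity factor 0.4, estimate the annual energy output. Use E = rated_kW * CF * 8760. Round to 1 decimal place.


Annual energy = rated_kW * capacity_factor * hours_per_year
Given: P_rated = 1342 kW, CF = 0.4, hours = 8760
E = 1342 * 0.4 * 8760
E = 4702368.0 kWh

4702368.0


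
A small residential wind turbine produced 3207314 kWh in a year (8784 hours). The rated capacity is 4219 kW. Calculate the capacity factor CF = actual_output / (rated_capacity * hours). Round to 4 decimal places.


Capacity factor = actual output / maximum possible output
Maximum possible = rated * hours = 4219 * 8784 = 37059696 kWh
CF = 3207314 / 37059696
CF = 0.0865

0.0865


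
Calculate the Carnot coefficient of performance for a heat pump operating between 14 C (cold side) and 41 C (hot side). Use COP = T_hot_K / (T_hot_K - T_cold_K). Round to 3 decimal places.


Convert to Kelvin:
  T_hot = 41 + 273.15 = 314.15 K
  T_cold = 14 + 273.15 = 287.15 K
Apply Carnot COP formula:
  COP = T_hot_K / (T_hot_K - T_cold_K) = 314.15 / 27.0
  COP = 11.635

11.635


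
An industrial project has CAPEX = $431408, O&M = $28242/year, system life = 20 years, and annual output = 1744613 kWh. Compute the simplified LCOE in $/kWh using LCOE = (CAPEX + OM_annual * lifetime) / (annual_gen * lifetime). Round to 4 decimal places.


Total cost = CAPEX + OM * lifetime = 431408 + 28242 * 20 = 431408 + 564840 = 996248
Total generation = annual * lifetime = 1744613 * 20 = 34892260 kWh
LCOE = 996248 / 34892260
LCOE = 0.0286 $/kWh

0.0286


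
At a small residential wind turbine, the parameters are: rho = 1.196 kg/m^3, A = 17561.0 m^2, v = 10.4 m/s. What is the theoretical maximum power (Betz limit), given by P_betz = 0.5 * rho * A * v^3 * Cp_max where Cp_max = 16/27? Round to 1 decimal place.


The Betz coefficient Cp_max = 16/27 = 0.5926
v^3 = 10.4^3 = 1124.864
P_betz = 0.5 * rho * A * v^3 * Cp_max
P_betz = 0.5 * 1.196 * 17561.0 * 1124.864 * 0.5926
P_betz = 7000139.0 W

7000139.0


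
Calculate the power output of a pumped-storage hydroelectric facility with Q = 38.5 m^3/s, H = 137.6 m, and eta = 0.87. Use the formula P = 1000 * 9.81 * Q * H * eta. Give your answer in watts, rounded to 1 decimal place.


Apply the hydropower formula P = rho * g * Q * H * eta
rho * g = 1000 * 9.81 = 9810.0
P = 9810.0 * 38.5 * 137.6 * 0.87
P = 45213426.7 W

45213426.7


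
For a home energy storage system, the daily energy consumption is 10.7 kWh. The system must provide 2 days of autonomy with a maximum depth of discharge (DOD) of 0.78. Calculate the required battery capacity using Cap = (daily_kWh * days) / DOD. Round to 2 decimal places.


Total energy needed = daily * days = 10.7 * 2 = 21.4 kWh
Account for depth of discharge:
  Cap = total_energy / DOD = 21.4 / 0.78
  Cap = 27.44 kWh

27.44


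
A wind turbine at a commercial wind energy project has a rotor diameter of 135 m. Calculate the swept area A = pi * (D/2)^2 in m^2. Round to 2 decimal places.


Compute the rotor radius:
  r = D / 2 = 135 / 2 = 67.5 m
Calculate swept area:
  A = pi * r^2 = pi * 67.5^2
  A = 14313.88 m^2

14313.88


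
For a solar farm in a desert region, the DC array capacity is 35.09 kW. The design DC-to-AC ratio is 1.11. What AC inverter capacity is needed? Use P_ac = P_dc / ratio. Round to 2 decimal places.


The inverter AC capacity is determined by the DC/AC ratio.
Given: P_dc = 35.09 kW, DC/AC ratio = 1.11
P_ac = P_dc / ratio = 35.09 / 1.11
P_ac = 31.61 kW

31.61


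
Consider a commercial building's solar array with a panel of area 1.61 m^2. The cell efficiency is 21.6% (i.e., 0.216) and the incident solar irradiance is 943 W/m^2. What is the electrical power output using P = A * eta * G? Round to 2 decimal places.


Use the solar power formula P = A * eta * G.
Given: A = 1.61 m^2, eta = 0.216, G = 943 W/m^2
P = 1.61 * 0.216 * 943
P = 327.94 W

327.94


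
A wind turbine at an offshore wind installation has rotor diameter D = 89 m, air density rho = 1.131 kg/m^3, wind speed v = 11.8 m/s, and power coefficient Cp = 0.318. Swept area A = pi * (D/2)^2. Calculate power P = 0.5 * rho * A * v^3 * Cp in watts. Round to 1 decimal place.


Step 1 -- Compute swept area:
  A = pi * (D/2)^2 = pi * (89/2)^2 = 6221.14 m^2
Step 2 -- Apply wind power equation:
  P = 0.5 * rho * A * v^3 * Cp
  v^3 = 11.8^3 = 1643.032
  P = 0.5 * 1.131 * 6221.14 * 1643.032 * 0.318
  P = 1838127.6 W

1838127.6


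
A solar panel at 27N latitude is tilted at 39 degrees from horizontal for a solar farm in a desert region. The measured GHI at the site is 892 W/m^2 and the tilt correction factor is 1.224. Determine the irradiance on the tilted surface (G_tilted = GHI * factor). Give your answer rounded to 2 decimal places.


Identify the given values:
  GHI = 892 W/m^2, tilt correction factor = 1.224
Apply the formula G_tilted = GHI * factor:
  G_tilted = 892 * 1.224
  G_tilted = 1091.81 W/m^2

1091.81


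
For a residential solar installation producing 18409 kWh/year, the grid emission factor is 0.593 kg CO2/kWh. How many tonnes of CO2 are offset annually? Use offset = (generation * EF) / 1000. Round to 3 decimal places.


CO2 offset in kg = generation * emission_factor
CO2 offset = 18409 * 0.593 = 10916.54 kg
Convert to tonnes:
  CO2 offset = 10916.54 / 1000 = 10.917 tonnes

10.917


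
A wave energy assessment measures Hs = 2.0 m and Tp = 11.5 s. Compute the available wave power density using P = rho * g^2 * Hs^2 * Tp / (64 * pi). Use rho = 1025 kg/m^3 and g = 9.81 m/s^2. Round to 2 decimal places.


Apply wave power formula:
  g^2 = 9.81^2 = 96.2361
  Hs^2 = 2.0^2 = 4.0
  Numerator = rho * g^2 * Hs^2 * Tp = 1025 * 96.2361 * 4.0 * 11.5 = 4537532.12
  Denominator = 64 * pi = 201.0619
  P = 4537532.12 / 201.0619 = 22567.83 W/m

22567.83


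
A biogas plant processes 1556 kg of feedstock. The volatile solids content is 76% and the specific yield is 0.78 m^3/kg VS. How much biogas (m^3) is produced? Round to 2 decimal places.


Compute volatile solids:
  VS = mass * VS_fraction = 1556 * 0.76 = 1182.56 kg
Calculate biogas volume:
  Biogas = VS * specific_yield = 1182.56 * 0.78
  Biogas = 922.40 m^3

922.40


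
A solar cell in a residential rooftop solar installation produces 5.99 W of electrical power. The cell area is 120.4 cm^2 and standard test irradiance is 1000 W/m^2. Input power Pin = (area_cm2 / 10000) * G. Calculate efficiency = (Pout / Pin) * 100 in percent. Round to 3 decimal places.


First compute the input power:
  Pin = area_cm2 / 10000 * G = 120.4 / 10000 * 1000 = 12.04 W
Then compute efficiency:
  Efficiency = (Pout / Pin) * 100 = (5.99 / 12.04) * 100
  Efficiency = 49.751%

49.751


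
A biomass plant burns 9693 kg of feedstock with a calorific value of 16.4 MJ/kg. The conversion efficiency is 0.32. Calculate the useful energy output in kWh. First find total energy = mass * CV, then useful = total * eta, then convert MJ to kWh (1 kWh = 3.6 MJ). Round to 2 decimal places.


Total energy = mass * CV = 9693 * 16.4 = 158965.2 MJ
Useful energy = total * eta = 158965.2 * 0.32 = 50868.86 MJ
Convert to kWh: 50868.86 / 3.6
Useful energy = 14130.24 kWh

14130.24


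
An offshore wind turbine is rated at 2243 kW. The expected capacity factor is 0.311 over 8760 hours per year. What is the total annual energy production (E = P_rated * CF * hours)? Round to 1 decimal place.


Annual energy = rated_kW * capacity_factor * hours_per_year
Given: P_rated = 2243 kW, CF = 0.311, hours = 8760
E = 2243 * 0.311 * 8760
E = 6110739.5 kWh

6110739.5


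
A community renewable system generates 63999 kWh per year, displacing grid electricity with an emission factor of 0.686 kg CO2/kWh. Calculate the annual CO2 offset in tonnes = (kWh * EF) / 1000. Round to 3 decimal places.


CO2 offset in kg = generation * emission_factor
CO2 offset = 63999 * 0.686 = 43903.31 kg
Convert to tonnes:
  CO2 offset = 43903.31 / 1000 = 43.903 tonnes

43.903


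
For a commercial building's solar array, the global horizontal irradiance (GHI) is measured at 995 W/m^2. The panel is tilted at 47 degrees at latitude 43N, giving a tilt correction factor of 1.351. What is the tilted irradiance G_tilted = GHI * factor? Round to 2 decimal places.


Identify the given values:
  GHI = 995 W/m^2, tilt correction factor = 1.351
Apply the formula G_tilted = GHI * factor:
  G_tilted = 995 * 1.351
  G_tilted = 1344.25 W/m^2

1344.25


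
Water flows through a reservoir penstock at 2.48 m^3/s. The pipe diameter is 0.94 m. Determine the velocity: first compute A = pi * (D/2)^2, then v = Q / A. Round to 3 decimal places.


Compute pipe cross-sectional area:
  A = pi * (D/2)^2 = pi * (0.94/2)^2 = 0.694 m^2
Calculate velocity:
  v = Q / A = 2.48 / 0.694
  v = 3.574 m/s

3.574


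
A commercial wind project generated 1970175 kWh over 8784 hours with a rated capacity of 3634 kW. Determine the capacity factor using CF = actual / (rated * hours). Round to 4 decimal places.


Capacity factor = actual output / maximum possible output
Maximum possible = rated * hours = 3634 * 8784 = 31921056 kWh
CF = 1970175 / 31921056
CF = 0.0617

0.0617


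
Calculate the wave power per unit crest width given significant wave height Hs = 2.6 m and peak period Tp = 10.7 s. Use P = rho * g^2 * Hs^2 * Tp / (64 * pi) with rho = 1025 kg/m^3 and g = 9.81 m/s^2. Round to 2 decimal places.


Apply wave power formula:
  g^2 = 9.81^2 = 96.2361
  Hs^2 = 2.6^2 = 6.76
  Numerator = rho * g^2 * Hs^2 * Tp = 1025 * 96.2361 * 6.76 * 10.7 = 7134973.32
  Denominator = 64 * pi = 201.0619
  P = 7134973.32 / 201.0619 = 35486.45 W/m

35486.45


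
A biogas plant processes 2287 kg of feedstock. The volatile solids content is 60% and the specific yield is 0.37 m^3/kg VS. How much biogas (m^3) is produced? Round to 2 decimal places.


Compute volatile solids:
  VS = mass * VS_fraction = 2287 * 0.6 = 1372.2 kg
Calculate biogas volume:
  Biogas = VS * specific_yield = 1372.2 * 0.37
  Biogas = 507.71 m^3

507.71


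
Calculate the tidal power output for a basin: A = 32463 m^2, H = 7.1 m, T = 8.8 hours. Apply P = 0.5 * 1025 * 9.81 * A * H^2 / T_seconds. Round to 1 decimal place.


Convert period to seconds: T = 8.8 * 3600 = 31680.0 s
H^2 = 7.1^2 = 50.41
P = 0.5 * rho * g * A * H^2 / T
P = 0.5 * 1025 * 9.81 * 32463 * 50.41 / 31680.0
P = 259706.6 W

259706.6


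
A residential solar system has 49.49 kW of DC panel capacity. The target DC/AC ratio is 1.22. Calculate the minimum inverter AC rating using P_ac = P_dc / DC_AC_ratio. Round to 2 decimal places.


The inverter AC capacity is determined by the DC/AC ratio.
Given: P_dc = 49.49 kW, DC/AC ratio = 1.22
P_ac = P_dc / ratio = 49.49 / 1.22
P_ac = 40.57 kW

40.57


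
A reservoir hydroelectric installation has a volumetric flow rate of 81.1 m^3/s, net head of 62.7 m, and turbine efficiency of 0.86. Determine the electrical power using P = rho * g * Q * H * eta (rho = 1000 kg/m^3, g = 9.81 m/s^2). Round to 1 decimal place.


Apply the hydropower formula P = rho * g * Q * H * eta
rho * g = 1000 * 9.81 = 9810.0
P = 9810.0 * 81.1 * 62.7 * 0.86
P = 42899857.9 W

42899857.9


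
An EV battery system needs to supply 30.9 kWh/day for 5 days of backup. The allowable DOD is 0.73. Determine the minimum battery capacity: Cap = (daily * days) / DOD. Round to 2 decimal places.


Total energy needed = daily * days = 30.9 * 5 = 154.5 kWh
Account for depth of discharge:
  Cap = total_energy / DOD = 154.5 / 0.73
  Cap = 211.64 kWh

211.64


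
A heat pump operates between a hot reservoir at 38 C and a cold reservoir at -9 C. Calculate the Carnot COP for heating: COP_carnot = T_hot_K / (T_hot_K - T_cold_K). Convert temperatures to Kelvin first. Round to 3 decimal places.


Convert to Kelvin:
  T_hot = 38 + 273.15 = 311.15 K
  T_cold = -9 + 273.15 = 264.15 K
Apply Carnot COP formula:
  COP = T_hot_K / (T_hot_K - T_cold_K) = 311.15 / 47.0
  COP = 6.620

6.620


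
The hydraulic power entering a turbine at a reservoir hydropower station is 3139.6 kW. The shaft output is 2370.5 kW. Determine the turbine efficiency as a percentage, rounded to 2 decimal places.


Turbine efficiency = (output power / input power) * 100
eta = (2370.5 / 3139.6) * 100
eta = 75.50%

75.50


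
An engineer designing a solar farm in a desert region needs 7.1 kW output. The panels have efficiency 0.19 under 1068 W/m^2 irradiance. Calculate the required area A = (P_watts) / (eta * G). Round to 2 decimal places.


Convert target power to watts: P = 7.1 * 1000 = 7100.0 W
Compute denominator: eta * G = 0.19 * 1068 = 202.92
Required area A = P / (eta * G) = 7100.0 / 202.92
A = 34.99 m^2

34.99


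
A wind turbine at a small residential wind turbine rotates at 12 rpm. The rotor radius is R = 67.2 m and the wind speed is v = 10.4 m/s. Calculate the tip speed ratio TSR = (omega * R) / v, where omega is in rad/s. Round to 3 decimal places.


Convert rotational speed to rad/s:
  omega = 12 * 2 * pi / 60 = 1.2566 rad/s
Compute tip speed:
  v_tip = omega * R = 1.2566 * 67.2 = 84.446 m/s
Tip speed ratio:
  TSR = v_tip / v_wind = 84.446 / 10.4 = 8.120

8.120


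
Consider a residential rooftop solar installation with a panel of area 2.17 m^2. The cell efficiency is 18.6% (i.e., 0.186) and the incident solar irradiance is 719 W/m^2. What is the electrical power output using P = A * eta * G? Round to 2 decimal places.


Use the solar power formula P = A * eta * G.
Given: A = 2.17 m^2, eta = 0.186, G = 719 W/m^2
P = 2.17 * 0.186 * 719
P = 290.20 W

290.20


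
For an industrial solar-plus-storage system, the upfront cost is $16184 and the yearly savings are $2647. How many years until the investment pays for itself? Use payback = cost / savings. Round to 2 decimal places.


Simple payback period = initial cost / annual savings
Payback = 16184 / 2647
Payback = 6.11 years

6.11


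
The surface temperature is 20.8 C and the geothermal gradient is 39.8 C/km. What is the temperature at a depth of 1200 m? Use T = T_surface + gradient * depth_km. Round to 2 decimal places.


Convert depth to km: 1200 / 1000 = 1.2 km
Temperature increase = gradient * depth_km = 39.8 * 1.2 = 47.76 C
Temperature at depth = T_surface + delta_T = 20.8 + 47.76
T = 68.56 C

68.56


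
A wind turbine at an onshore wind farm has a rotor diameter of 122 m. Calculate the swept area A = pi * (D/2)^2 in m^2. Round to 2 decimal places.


Compute the rotor radius:
  r = D / 2 = 122 / 2 = 61.0 m
Calculate swept area:
  A = pi * r^2 = pi * 61.0^2
  A = 11689.87 m^2

11689.87


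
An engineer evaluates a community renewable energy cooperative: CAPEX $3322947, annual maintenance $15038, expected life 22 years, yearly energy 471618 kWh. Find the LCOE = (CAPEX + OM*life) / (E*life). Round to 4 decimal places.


Total cost = CAPEX + OM * lifetime = 3322947 + 15038 * 22 = 3322947 + 330836 = 3653783
Total generation = annual * lifetime = 471618 * 22 = 10375596 kWh
LCOE = 3653783 / 10375596
LCOE = 0.3522 $/kWh

0.3522


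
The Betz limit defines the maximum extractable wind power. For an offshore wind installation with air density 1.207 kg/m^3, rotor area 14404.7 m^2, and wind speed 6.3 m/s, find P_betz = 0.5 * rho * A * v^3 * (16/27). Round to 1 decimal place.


The Betz coefficient Cp_max = 16/27 = 0.5926
v^3 = 6.3^3 = 250.047
P_betz = 0.5 * rho * A * v^3 * Cp_max
P_betz = 0.5 * 1.207 * 14404.7 * 250.047 * 0.5926
P_betz = 1288129.0 W

1288129.0


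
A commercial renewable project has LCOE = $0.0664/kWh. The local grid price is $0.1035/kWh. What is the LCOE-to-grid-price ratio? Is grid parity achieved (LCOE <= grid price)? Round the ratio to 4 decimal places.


Compare LCOE to grid price:
  LCOE = $0.0664/kWh, Grid price = $0.1035/kWh
  Ratio = LCOE / grid_price = 0.0664 / 0.1035 = 0.6415
  Grid parity achieved (ratio <= 1)? yes

0.6415


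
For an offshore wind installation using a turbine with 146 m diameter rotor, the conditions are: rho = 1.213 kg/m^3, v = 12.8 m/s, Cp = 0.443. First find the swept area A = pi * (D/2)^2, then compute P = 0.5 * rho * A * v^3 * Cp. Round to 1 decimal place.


Step 1 -- Compute swept area:
  A = pi * (D/2)^2 = pi * (146/2)^2 = 16741.55 m^2
Step 2 -- Apply wind power equation:
  P = 0.5 * rho * A * v^3 * Cp
  v^3 = 12.8^3 = 2097.152
  P = 0.5 * 1.213 * 16741.55 * 2097.152 * 0.443
  P = 9433221.5 W

9433221.5


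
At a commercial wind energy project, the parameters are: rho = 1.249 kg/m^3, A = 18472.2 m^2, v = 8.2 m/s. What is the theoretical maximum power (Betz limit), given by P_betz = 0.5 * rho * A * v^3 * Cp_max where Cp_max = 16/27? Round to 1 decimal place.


The Betz coefficient Cp_max = 16/27 = 0.5926
v^3 = 8.2^3 = 551.368
P_betz = 0.5 * rho * A * v^3 * Cp_max
P_betz = 0.5 * 1.249 * 18472.2 * 551.368 * 0.5926
P_betz = 3769197.0 W

3769197.0


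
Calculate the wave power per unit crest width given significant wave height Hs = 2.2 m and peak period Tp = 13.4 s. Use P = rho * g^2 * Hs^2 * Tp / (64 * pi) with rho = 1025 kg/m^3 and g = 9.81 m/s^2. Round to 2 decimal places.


Apply wave power formula:
  g^2 = 9.81^2 = 96.2361
  Hs^2 = 2.2^2 = 4.84
  Numerator = rho * g^2 * Hs^2 * Tp = 1025 * 96.2361 * 4.84 * 13.4 = 6397525.71
  Denominator = 64 * pi = 201.0619
  P = 6397525.71 / 201.0619 = 31818.68 W/m

31818.68


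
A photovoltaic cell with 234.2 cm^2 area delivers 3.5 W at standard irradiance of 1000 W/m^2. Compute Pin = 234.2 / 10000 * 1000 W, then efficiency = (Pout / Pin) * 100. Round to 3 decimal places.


First compute the input power:
  Pin = area_cm2 / 10000 * G = 234.2 / 10000 * 1000 = 23.42 W
Then compute efficiency:
  Efficiency = (Pout / Pin) * 100 = (3.5 / 23.42) * 100
  Efficiency = 14.944%

14.944


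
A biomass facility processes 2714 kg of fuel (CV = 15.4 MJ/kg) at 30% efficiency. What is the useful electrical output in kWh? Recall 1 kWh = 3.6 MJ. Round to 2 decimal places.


Total energy = mass * CV = 2714 * 15.4 = 41795.6 MJ
Useful energy = total * eta = 41795.6 * 0.3 = 12538.68 MJ
Convert to kWh: 12538.68 / 3.6
Useful energy = 3482.97 kWh

3482.97


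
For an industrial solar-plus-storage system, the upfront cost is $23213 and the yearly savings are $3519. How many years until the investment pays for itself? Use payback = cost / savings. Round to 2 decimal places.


Simple payback period = initial cost / annual savings
Payback = 23213 / 3519
Payback = 6.60 years

6.60


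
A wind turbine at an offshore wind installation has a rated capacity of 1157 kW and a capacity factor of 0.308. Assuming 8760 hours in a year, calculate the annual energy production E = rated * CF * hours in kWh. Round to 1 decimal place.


Annual energy = rated_kW * capacity_factor * hours_per_year
Given: P_rated = 1157 kW, CF = 0.308, hours = 8760
E = 1157 * 0.308 * 8760
E = 3121678.6 kWh

3121678.6


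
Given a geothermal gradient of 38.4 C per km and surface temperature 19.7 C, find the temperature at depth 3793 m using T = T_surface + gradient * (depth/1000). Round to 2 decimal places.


Convert depth to km: 3793 / 1000 = 3.793 km
Temperature increase = gradient * depth_km = 38.4 * 3.793 = 145.65 C
Temperature at depth = T_surface + delta_T = 19.7 + 145.65
T = 165.35 C

165.35


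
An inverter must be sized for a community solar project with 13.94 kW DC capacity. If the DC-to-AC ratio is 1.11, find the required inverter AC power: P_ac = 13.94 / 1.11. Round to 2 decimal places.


The inverter AC capacity is determined by the DC/AC ratio.
Given: P_dc = 13.94 kW, DC/AC ratio = 1.11
P_ac = P_dc / ratio = 13.94 / 1.11
P_ac = 12.56 kW

12.56


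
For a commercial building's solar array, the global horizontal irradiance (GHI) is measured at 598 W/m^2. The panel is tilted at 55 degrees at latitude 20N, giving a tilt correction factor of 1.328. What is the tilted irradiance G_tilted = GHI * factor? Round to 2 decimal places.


Identify the given values:
  GHI = 598 W/m^2, tilt correction factor = 1.328
Apply the formula G_tilted = GHI * factor:
  G_tilted = 598 * 1.328
  G_tilted = 794.14 W/m^2

794.14


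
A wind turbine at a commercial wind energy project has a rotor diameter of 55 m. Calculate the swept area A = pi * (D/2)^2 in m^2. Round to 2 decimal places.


Compute the rotor radius:
  r = D / 2 = 55 / 2 = 27.5 m
Calculate swept area:
  A = pi * r^2 = pi * 27.5^2
  A = 2375.83 m^2

2375.83


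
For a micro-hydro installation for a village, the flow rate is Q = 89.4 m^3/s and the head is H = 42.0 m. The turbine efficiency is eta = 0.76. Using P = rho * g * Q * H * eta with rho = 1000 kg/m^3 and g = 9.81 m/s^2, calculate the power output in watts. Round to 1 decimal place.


Apply the hydropower formula P = rho * g * Q * H * eta
rho * g = 1000 * 9.81 = 9810.0
P = 9810.0 * 89.4 * 42.0 * 0.76
P = 27994286.9 W

27994286.9


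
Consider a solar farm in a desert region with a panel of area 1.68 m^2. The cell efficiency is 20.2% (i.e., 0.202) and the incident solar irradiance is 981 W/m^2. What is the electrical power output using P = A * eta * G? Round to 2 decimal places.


Use the solar power formula P = A * eta * G.
Given: A = 1.68 m^2, eta = 0.202, G = 981 W/m^2
P = 1.68 * 0.202 * 981
P = 332.91 W

332.91


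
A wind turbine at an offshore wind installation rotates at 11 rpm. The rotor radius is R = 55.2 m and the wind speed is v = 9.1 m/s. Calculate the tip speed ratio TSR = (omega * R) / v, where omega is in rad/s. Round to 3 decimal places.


Convert rotational speed to rad/s:
  omega = 11 * 2 * pi / 60 = 1.1519 rad/s
Compute tip speed:
  v_tip = omega * R = 1.1519 * 55.2 = 63.586 m/s
Tip speed ratio:
  TSR = v_tip / v_wind = 63.586 / 9.1 = 6.987

6.987
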